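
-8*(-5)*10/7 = 400/7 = 57.14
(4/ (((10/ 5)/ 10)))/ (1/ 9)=180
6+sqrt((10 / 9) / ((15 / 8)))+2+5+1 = 4 * sqrt(3) / 9+14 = 14.77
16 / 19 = 0.84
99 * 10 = 990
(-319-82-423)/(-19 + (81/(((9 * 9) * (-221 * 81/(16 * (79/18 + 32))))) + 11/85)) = 9761310/223931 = 43.59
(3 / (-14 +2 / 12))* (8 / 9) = -16 / 83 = -0.19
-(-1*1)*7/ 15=0.47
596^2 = 355216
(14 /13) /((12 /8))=28 /39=0.72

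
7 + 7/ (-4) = 21/ 4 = 5.25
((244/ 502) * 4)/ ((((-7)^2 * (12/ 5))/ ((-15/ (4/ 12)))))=-9150/ 12299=-0.74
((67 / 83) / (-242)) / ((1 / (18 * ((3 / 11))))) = -1809 / 110473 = -0.02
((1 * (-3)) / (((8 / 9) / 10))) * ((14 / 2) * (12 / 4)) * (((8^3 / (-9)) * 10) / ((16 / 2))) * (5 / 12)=21000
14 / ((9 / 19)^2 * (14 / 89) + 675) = 449806 / 21688209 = 0.02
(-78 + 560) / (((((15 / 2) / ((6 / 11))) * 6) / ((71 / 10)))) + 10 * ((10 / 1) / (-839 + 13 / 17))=216116 / 5225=41.36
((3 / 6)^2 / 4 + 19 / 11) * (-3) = -945 / 176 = -5.37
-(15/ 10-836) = 1669/ 2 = 834.50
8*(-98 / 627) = -1.25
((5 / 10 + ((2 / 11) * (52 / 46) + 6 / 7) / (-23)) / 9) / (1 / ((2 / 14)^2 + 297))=89674471 / 5987751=14.98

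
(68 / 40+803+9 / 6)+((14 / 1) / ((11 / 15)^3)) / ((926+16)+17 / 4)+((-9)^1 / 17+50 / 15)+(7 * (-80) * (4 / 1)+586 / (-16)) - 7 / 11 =-1468.22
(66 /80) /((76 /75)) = 495 /608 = 0.81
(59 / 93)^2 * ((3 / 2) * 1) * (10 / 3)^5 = 174050000 / 700569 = 248.44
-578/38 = -289/19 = -15.21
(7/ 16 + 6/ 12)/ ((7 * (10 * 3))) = 1/ 224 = 0.00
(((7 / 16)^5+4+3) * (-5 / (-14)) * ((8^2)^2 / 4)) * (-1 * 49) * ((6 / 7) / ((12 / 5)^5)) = -114950609375 / 84934656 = -1353.40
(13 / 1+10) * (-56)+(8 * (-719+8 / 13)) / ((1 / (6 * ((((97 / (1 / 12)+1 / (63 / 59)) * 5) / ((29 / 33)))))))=-603154122152 / 2639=-228554044.01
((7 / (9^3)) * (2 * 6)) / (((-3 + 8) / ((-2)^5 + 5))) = -28 / 45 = -0.62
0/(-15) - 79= -79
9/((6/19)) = 57/2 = 28.50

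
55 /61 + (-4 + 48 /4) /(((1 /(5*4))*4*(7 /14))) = 4935 /61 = 80.90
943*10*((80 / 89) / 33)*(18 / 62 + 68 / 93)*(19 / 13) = 1361692000 / 3550833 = 383.49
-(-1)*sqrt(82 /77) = sqrt(6314) /77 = 1.03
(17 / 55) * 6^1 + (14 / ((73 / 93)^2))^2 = 809296687362 / 1561903255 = 518.15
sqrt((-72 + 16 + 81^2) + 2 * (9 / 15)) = sqrt(162655) / 5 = 80.66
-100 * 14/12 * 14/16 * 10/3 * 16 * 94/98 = -47000/9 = -5222.22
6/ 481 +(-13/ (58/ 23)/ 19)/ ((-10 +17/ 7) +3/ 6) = 1334027/ 26238069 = 0.05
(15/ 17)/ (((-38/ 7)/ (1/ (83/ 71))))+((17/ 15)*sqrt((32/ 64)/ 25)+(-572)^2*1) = 17*sqrt(2)/ 150+17542944257/ 53618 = 327184.02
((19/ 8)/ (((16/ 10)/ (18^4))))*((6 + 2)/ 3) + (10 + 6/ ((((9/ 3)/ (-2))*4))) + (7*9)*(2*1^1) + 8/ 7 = 2909663/ 7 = 415666.14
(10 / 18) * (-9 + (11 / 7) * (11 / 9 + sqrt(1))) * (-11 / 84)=19085 / 47628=0.40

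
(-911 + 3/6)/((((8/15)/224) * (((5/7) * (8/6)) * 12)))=-267687/8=-33460.88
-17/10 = -1.70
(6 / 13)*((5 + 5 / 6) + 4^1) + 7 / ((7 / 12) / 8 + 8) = 54461 / 10075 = 5.41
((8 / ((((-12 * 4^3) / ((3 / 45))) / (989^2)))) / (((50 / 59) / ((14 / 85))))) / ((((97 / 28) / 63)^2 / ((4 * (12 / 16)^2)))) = -78563317433013 / 799765000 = -98233.00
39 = 39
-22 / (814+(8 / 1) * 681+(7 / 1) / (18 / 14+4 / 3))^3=-0.00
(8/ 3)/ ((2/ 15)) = 20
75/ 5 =15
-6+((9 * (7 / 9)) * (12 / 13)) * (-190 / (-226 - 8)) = -382 / 507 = -0.75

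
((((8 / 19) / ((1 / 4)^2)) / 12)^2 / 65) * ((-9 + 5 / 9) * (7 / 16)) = -1792 / 100035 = -0.02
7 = 7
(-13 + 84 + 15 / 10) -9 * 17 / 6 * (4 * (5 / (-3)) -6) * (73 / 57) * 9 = 7591 / 2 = 3795.50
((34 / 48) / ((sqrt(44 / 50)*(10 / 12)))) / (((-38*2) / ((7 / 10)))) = -119*sqrt(22) / 66880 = -0.01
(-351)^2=123201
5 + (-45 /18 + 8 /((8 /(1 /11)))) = 57 /22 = 2.59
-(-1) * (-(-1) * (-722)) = -722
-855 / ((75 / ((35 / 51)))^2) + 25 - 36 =-143986 / 13005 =-11.07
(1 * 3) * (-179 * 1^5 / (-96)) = 179 / 32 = 5.59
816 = 816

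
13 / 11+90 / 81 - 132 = -12841 / 99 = -129.71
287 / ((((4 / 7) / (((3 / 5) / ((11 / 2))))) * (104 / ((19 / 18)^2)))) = 725249 / 1235520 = 0.59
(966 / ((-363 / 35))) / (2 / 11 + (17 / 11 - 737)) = 5635 / 44484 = 0.13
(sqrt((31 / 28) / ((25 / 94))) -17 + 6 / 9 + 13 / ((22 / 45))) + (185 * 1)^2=34237.30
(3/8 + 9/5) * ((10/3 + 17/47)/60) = 15109/112800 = 0.13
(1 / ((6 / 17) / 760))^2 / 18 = 20865800 / 81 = 257602.47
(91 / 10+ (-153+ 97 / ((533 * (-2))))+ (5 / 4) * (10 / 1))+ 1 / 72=-25227827 / 191880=-131.48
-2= -2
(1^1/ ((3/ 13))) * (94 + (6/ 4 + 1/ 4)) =4979/ 12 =414.92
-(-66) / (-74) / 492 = -11 / 6068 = -0.00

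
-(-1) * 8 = 8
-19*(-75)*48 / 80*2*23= 39330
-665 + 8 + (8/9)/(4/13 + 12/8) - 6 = -280241/423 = -662.51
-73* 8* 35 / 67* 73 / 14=-106580 / 67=-1590.75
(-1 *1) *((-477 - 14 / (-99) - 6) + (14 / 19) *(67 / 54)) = 2719612 / 5643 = 481.94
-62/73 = -0.85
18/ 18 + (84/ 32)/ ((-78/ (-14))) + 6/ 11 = 2.02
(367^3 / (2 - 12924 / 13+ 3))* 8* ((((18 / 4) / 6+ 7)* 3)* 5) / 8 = -298809566835 / 51436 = -5809346.89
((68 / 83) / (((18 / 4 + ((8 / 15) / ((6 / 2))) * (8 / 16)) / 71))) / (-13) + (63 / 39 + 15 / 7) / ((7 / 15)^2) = 355532670 / 21835723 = 16.28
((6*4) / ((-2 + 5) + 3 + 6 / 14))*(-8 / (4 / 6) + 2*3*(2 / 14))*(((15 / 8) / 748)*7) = -273 / 374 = -0.73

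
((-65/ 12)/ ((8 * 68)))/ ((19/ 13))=-845/ 124032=-0.01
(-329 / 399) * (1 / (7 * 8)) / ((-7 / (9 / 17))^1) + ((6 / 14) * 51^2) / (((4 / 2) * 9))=7841289 / 126616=61.93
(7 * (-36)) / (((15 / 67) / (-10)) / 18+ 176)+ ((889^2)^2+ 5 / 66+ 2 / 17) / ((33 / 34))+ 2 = 99166628505671258579 / 154096767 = 643534776467.25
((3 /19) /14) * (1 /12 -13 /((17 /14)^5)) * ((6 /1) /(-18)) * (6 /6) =0.02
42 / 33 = 14 / 11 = 1.27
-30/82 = -15/41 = -0.37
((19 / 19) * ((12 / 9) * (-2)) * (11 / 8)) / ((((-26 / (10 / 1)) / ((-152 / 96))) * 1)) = -1045 / 468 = -2.23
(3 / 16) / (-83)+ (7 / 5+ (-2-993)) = -6597519 / 6640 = -993.60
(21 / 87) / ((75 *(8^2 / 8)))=7 / 17400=0.00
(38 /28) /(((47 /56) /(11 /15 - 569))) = -647824 /705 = -918.90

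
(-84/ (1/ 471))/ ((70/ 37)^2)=-1934397/ 175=-11053.70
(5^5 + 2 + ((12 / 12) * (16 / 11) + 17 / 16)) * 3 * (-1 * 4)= -37554.20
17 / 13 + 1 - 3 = -0.69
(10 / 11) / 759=10 / 8349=0.00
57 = 57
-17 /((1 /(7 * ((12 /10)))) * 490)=-51 /175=-0.29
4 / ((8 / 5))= 5 / 2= 2.50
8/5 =1.60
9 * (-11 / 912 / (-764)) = 33 / 232256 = 0.00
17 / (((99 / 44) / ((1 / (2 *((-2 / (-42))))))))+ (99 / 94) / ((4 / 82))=56921 / 564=100.92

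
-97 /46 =-2.11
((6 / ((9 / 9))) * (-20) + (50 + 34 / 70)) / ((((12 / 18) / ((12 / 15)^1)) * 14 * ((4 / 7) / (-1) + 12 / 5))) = -7299 / 2240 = -3.26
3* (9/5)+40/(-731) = 19537/3655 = 5.35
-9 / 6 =-3 / 2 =-1.50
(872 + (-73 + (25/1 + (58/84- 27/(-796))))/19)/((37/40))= 2761604290/2937837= 940.01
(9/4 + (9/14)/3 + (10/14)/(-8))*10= 95/4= 23.75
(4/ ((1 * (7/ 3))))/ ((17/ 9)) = 108/ 119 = 0.91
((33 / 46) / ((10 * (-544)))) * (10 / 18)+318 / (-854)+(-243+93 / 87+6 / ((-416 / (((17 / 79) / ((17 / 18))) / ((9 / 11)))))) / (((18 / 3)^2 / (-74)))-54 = 2537283429839531 / 5728297341312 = 442.94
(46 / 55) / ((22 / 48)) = 1104 / 605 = 1.82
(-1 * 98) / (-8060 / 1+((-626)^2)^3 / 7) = -343 / 30089571536106478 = -0.00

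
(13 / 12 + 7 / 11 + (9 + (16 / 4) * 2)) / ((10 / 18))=7413 / 220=33.70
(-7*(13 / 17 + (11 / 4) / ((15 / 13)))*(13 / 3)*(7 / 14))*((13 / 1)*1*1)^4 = -8345552761 / 6120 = -1363652.41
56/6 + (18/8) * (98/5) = 53.43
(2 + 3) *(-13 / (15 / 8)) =-104 / 3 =-34.67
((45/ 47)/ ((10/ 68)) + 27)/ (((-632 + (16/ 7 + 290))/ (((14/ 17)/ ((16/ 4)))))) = -77175/ 3800044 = -0.02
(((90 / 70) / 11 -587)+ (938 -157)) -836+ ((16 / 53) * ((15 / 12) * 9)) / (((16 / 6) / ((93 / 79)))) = -412918215 / 644798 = -640.38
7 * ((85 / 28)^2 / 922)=7225 / 103264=0.07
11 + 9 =20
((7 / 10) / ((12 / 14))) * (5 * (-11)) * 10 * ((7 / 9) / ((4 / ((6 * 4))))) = -18865 / 9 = -2096.11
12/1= 12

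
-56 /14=-4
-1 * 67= -67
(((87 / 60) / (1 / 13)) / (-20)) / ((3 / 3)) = -377 / 400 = -0.94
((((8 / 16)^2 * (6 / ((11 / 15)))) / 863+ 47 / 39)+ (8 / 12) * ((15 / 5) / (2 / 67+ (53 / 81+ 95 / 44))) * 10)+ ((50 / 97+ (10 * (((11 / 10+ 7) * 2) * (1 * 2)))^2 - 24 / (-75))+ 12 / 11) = 11635329935762086943 / 110827265653650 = 104986.17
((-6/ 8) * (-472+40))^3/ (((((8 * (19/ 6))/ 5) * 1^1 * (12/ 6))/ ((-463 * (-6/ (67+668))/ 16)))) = 738171549/ 931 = 792880.29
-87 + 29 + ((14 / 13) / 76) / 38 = -1088769 / 18772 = -58.00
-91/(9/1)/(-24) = 91/216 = 0.42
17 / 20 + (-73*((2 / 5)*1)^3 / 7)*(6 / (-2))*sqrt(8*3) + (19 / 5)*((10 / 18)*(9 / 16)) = 11.85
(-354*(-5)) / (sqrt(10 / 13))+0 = 177*sqrt(130) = 2018.11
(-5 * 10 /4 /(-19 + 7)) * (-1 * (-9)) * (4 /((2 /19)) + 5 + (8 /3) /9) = 29225 /72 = 405.90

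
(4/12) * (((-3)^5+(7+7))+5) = -224/3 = -74.67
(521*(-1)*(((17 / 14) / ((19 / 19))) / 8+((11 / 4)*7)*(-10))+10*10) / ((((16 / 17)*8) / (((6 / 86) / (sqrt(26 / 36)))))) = 1718970759*sqrt(26) / 8013824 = 1093.74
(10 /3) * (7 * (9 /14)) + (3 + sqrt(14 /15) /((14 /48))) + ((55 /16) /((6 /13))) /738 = 8 * sqrt(210) /35 + 1275979 /70848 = 21.32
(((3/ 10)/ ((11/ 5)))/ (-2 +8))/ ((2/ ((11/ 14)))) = 1/ 112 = 0.01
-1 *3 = -3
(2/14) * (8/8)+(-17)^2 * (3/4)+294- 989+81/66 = -476.88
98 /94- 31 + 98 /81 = -109442 /3807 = -28.75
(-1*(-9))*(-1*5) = -45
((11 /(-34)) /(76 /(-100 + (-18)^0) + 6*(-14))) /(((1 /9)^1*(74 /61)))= 597861 /21114272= 0.03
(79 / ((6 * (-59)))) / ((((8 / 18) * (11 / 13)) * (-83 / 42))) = 64701 / 215468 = 0.30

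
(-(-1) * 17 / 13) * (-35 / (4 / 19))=-11305 / 52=-217.40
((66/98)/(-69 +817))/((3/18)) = 9/1666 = 0.01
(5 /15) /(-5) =-1 /15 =-0.07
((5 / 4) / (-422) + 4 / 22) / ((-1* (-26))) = 3321 / 482768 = 0.01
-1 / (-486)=1 / 486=0.00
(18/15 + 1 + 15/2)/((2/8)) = 38.80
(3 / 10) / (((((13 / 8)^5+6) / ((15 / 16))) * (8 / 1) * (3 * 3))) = 128 / 567901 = 0.00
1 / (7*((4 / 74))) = 37 / 14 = 2.64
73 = 73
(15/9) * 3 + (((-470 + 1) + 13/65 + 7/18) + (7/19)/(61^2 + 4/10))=-14744797681/31817970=-463.41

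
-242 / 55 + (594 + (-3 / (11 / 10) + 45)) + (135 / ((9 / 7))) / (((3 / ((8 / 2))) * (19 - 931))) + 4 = 7971919 / 12540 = 635.72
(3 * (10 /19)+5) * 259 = 32375 /19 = 1703.95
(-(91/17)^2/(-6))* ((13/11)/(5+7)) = 107653/228888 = 0.47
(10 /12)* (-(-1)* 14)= 35 /3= 11.67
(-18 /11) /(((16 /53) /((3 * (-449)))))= 642519 /88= 7301.35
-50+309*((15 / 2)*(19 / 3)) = 14627.50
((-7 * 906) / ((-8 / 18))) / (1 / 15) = 428085 / 2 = 214042.50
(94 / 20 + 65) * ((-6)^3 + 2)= -74579 / 5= -14915.80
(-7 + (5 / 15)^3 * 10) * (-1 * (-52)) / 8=-2327 / 54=-43.09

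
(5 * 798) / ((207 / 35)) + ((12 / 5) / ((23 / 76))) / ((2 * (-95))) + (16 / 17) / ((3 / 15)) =19920526 / 29325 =679.30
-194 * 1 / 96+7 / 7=-49 / 48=-1.02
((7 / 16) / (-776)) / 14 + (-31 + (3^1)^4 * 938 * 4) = 7545972991 / 24832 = 303881.00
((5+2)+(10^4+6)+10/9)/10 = 90127/90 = 1001.41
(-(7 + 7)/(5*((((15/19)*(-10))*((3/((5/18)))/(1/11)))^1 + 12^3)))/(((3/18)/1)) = -133/6255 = -0.02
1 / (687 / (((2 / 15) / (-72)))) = -1 / 370980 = -0.00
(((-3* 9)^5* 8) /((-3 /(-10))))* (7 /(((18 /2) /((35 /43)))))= -10416243600 /43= -242238223.26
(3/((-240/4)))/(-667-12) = 1/13580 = 0.00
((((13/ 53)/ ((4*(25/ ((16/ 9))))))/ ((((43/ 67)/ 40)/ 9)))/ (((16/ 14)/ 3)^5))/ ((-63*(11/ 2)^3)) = -56464317/ 1941343360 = -0.03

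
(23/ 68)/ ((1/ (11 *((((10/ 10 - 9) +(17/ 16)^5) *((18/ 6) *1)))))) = -5289282009/ 71303168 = -74.18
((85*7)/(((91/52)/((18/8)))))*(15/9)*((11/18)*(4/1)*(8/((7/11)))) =822800/21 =39180.95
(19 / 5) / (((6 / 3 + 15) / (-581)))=-11039 / 85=-129.87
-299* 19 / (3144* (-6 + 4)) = 0.90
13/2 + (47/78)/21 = 5347/819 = 6.53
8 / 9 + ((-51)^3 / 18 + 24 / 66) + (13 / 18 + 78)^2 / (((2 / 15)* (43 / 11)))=461973737 / 102168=4521.71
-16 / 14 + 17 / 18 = -25 / 126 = -0.20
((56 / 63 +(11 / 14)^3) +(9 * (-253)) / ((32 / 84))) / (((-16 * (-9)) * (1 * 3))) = -36894287 / 2667168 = -13.83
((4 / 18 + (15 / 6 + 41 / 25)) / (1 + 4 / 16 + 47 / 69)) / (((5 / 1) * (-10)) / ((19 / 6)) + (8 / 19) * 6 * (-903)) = -65987 / 67102650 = -0.00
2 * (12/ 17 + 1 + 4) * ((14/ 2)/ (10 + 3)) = 1358/ 221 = 6.14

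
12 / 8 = 3 / 2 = 1.50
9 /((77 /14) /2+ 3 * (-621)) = -36 /7441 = -0.00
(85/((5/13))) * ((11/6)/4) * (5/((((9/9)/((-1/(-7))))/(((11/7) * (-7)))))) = -133705/168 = -795.86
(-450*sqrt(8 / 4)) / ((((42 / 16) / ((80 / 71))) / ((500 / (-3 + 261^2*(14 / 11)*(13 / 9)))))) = -7040000*sqrt(2) / 9128399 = -1.09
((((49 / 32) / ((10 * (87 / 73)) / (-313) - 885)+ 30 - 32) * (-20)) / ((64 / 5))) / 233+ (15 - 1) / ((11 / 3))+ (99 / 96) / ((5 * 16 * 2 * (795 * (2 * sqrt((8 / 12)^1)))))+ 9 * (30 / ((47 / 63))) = 11 * sqrt(6) / 5427200+ 8293981575821563 / 22676858417664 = 365.75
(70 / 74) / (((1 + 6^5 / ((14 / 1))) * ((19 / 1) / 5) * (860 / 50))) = 1225 / 47096782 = 0.00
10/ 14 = 5/ 7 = 0.71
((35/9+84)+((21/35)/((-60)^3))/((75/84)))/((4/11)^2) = 664.66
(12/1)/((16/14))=21/2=10.50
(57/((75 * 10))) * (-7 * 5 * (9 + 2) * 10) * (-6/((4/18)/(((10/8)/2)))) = 4937.62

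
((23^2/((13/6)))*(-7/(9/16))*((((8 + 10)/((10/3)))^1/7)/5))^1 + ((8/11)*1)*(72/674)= -564675264/1204775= -468.70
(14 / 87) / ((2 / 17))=119 / 87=1.37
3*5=15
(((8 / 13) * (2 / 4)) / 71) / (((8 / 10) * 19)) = 5 / 17537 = 0.00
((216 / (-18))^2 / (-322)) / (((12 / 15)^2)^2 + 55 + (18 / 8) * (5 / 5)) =-180000 / 23207989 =-0.01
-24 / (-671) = 24 / 671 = 0.04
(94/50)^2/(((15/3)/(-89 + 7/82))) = -16105819/256250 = -62.85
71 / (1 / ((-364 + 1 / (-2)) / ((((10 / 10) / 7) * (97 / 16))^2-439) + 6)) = 296280870 / 610823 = 485.05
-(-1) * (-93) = -93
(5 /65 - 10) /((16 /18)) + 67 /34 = -16253 /1768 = -9.19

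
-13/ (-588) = 13/ 588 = 0.02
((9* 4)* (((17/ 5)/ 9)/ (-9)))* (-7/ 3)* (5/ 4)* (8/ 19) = 952/ 513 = 1.86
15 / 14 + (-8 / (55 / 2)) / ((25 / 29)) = 14129 / 19250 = 0.73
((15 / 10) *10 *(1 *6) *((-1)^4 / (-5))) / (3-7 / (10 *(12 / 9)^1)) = -80 / 11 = -7.27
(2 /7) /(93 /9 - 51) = -3 /427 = -0.01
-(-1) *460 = 460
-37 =-37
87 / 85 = 1.02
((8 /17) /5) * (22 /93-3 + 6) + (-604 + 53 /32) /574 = -108138731 /145199040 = -0.74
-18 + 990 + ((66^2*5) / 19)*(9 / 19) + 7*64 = 1962.99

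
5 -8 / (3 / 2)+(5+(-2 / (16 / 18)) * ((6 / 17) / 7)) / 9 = 449 / 2142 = 0.21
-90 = -90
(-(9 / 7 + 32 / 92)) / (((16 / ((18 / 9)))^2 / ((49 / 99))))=-0.01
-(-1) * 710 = 710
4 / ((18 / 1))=2 / 9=0.22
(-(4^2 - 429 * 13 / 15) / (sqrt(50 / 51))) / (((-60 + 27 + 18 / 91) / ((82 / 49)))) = -316069 * sqrt(102) / 174125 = -18.33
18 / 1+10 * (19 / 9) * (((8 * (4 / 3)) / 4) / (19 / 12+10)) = 28598 / 1251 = 22.86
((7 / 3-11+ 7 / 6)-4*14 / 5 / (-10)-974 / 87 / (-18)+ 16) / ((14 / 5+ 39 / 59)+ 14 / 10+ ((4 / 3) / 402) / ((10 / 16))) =1585046269 / 753112020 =2.10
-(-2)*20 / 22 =20 / 11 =1.82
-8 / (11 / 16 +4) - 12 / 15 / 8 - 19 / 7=-4.52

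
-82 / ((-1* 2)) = 41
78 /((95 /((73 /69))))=1898 /2185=0.87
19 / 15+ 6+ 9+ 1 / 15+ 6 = 67 / 3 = 22.33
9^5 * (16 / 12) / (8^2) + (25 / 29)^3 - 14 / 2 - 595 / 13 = 5976189267 / 5072912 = 1178.06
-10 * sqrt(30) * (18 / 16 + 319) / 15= -2561 * sqrt(30) / 12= -1168.93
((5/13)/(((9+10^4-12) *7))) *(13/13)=5/909727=0.00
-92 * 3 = -276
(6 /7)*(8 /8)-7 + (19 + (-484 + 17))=-454.14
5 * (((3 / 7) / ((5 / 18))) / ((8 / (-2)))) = -27 / 14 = -1.93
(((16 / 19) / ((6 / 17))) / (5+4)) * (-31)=-4216 / 513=-8.22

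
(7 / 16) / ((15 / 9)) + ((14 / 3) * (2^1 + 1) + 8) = 1781 / 80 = 22.26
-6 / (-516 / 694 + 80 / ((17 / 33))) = -5899 / 151949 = -0.04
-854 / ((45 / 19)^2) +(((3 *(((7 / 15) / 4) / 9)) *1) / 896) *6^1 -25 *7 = -169643129 / 518400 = -327.24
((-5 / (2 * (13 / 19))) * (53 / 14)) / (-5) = 1007 / 364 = 2.77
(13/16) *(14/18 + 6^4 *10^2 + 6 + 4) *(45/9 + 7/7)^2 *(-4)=-15164461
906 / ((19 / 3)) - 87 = 1065 / 19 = 56.05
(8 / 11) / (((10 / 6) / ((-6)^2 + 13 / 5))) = 4632 / 275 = 16.84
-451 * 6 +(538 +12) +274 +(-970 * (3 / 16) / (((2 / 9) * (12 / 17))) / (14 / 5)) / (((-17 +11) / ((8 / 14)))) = -1842.56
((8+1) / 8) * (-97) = -873 / 8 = -109.12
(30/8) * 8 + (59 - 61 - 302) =-274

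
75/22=3.41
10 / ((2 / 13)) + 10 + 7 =82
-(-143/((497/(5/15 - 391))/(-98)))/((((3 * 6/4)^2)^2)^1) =37541504/1397493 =26.86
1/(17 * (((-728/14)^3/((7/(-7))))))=1/2390336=0.00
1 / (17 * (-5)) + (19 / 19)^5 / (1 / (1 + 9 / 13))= 1857 / 1105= 1.68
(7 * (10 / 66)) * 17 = 595 / 33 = 18.03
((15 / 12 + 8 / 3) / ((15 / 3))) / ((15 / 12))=47 / 75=0.63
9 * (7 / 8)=63 / 8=7.88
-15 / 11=-1.36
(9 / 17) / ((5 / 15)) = 27 / 17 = 1.59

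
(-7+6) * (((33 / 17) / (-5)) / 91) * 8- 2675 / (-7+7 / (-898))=2654613086 / 6953765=381.75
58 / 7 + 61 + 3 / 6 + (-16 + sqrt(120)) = 2 * sqrt(30) + 753 / 14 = 64.74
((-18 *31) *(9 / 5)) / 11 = -5022 / 55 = -91.31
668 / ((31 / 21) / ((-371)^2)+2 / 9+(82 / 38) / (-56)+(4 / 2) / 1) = 880457544288 / 2878225087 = 305.90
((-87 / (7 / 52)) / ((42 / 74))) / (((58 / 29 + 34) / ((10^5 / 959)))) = -1394900000 / 422919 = -3298.27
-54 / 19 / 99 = -6 / 209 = -0.03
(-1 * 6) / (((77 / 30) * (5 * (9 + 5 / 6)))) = -216 / 4543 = -0.05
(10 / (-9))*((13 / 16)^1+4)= -385 / 72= -5.35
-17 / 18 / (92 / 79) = -1343 / 1656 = -0.81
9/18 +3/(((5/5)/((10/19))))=79/38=2.08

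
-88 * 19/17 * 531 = -887832/17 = -52225.41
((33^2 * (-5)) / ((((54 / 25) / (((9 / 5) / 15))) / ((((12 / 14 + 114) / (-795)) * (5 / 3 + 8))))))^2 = 221093682436 / 1238769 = 178478.54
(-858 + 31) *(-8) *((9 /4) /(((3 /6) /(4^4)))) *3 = 22864896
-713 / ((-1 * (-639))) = -713 / 639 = -1.12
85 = 85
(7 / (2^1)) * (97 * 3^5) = 164997 / 2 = 82498.50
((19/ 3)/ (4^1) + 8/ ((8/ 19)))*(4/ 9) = 247/ 27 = 9.15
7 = 7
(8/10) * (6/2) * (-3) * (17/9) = -68/5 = -13.60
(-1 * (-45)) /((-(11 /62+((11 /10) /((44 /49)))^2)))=-2232000 /83231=-26.82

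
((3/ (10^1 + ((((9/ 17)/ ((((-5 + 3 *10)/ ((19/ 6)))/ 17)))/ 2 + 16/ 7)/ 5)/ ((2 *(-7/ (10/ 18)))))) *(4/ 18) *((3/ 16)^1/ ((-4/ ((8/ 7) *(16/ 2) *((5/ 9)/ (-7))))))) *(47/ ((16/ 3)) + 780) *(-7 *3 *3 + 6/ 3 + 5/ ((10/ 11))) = -175116375/ 1760002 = -99.50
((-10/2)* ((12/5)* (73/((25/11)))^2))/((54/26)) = -33530068/5625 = -5960.90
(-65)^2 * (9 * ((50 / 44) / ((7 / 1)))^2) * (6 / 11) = 71296875 / 130438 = 546.60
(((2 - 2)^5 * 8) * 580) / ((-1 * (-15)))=0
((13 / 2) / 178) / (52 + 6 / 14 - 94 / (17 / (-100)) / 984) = 190281 / 276121432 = 0.00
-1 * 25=-25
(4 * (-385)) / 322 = -4.78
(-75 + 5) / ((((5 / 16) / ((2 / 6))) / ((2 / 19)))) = -448 / 57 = -7.86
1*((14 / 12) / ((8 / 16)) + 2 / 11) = 2.52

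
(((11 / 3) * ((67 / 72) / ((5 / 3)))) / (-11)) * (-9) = 67 / 40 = 1.68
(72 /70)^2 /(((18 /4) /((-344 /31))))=-99072 /37975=-2.61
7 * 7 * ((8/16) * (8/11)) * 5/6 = 490/33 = 14.85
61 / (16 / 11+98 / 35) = 14.34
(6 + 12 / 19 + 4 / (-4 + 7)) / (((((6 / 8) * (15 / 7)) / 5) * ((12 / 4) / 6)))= 25424 / 513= 49.56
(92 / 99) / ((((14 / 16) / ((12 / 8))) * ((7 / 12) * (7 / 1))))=1472 / 3773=0.39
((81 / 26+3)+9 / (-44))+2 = 4525 / 572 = 7.91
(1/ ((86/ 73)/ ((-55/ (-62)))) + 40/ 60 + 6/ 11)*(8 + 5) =4495075/ 175956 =25.55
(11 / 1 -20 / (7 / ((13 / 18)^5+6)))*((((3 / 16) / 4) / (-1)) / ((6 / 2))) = 22169321 / 211631616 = 0.10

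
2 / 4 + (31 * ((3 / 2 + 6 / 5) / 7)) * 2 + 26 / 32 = 14127 / 560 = 25.23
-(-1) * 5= 5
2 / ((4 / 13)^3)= 2197 / 32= 68.66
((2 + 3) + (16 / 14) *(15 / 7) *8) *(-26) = -31330 / 49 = -639.39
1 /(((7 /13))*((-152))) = -13 /1064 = -0.01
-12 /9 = -4 /3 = -1.33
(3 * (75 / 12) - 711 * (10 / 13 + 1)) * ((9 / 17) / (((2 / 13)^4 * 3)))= -424704267 / 1088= -390353.19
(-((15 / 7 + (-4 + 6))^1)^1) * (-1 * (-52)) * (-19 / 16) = 7163 / 28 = 255.82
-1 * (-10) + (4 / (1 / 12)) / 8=16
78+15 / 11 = 873 / 11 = 79.36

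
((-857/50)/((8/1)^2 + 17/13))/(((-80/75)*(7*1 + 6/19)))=211679/6293920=0.03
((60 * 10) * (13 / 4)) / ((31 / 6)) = 11700 / 31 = 377.42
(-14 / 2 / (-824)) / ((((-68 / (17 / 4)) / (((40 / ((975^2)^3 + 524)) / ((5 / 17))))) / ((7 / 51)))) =-7 / 606747668609933405808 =-0.00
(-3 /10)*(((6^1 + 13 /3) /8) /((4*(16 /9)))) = -279 /5120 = -0.05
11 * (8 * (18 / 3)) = 528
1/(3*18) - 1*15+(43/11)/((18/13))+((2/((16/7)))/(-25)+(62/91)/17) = -1116776813/91891800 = -12.15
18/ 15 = 6/ 5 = 1.20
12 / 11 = 1.09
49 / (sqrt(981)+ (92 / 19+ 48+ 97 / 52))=872239004 / 654637779 - 47831056 * sqrt(109) / 654637779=0.57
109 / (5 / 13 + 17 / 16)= 22672 / 301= 75.32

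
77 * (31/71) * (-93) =-221991/71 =-3126.63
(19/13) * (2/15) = 38/195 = 0.19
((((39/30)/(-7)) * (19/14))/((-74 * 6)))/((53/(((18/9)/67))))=247/772555560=0.00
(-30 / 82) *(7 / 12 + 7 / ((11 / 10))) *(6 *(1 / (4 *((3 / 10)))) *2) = -22925 / 902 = -25.42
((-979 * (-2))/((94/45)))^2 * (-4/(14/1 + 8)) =-352880550/2209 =-159746.74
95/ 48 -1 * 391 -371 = -36481/ 48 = -760.02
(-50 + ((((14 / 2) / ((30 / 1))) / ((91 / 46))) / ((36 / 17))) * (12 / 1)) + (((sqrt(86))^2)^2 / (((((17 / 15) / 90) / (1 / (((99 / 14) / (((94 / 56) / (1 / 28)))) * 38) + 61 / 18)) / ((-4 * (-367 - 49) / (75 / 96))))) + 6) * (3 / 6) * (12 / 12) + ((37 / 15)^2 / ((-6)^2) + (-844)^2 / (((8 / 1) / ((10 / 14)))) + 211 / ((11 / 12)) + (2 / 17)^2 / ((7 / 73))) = 9022318325312424049 / 4047416100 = 2229155120.80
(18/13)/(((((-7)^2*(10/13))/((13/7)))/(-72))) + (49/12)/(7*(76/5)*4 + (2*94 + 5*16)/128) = -1726026832/352077495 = -4.90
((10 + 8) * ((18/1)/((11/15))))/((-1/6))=-29160/11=-2650.91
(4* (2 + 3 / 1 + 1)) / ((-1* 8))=-3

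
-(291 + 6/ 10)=-1458/ 5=-291.60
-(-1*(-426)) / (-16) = 213 / 8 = 26.62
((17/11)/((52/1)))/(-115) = -17/65780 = -0.00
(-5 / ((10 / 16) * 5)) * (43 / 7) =-344 / 35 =-9.83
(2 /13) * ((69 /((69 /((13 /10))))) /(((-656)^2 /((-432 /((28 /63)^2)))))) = -2187 /2151680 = -0.00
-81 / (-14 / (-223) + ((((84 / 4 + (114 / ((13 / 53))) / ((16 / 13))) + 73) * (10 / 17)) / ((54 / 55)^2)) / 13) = -46561789872 / 12761945791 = -3.65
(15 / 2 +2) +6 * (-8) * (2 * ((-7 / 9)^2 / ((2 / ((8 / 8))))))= -1055 / 54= -19.54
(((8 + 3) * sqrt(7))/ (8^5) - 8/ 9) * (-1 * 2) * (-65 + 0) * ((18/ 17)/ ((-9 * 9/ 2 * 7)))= 4160/ 9639 - 715 * sqrt(7)/ 4386816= 0.43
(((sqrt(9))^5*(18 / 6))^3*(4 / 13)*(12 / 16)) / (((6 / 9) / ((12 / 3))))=6973568802 / 13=536428369.38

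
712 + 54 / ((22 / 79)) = 9965 / 11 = 905.91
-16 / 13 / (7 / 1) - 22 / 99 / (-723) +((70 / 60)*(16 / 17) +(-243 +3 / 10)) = -24338116343 / 100663290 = -241.78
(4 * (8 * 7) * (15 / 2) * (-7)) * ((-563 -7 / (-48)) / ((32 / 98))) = 324339085 / 16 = 20271192.81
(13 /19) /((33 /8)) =104 /627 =0.17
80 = 80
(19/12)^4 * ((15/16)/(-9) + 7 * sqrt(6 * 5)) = -651605/995328 + 912247 * sqrt(30)/20736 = 240.31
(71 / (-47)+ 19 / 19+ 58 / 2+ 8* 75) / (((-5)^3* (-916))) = 29539 / 5381500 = 0.01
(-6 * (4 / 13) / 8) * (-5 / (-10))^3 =-3 / 104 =-0.03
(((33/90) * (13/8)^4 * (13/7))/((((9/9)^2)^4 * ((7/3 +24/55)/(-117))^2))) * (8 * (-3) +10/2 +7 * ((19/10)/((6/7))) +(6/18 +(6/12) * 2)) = -872682467251023/47904948224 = -18216.96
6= 6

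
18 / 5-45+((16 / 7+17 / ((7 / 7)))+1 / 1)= -739 / 35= -21.11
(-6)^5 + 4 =-7772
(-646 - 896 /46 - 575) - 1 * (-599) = -14754 /23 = -641.48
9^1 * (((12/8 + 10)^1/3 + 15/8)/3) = 137/8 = 17.12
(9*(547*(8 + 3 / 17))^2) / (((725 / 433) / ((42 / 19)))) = 946202191024986 / 3980975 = 237681018.10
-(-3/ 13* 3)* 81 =729/ 13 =56.08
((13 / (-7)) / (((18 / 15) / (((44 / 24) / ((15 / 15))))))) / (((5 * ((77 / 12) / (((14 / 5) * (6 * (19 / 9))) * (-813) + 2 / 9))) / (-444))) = -2496463112 / 2205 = -1132182.82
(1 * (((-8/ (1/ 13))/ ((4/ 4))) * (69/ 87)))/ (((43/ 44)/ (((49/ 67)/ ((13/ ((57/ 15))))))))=-7537376/ 417745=-18.04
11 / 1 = 11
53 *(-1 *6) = -318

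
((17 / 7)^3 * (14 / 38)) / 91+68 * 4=23049025 / 84721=272.06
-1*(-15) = 15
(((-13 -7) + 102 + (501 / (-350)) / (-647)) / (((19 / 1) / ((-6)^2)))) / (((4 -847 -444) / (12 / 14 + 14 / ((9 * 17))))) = -37733022832 / 329474220075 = -0.11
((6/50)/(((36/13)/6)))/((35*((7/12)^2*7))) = 936/300125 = 0.00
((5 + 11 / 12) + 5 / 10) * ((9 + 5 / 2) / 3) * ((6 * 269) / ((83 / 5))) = 2381995 / 996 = 2391.56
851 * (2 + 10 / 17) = 2202.59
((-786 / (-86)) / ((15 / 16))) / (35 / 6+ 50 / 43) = 12576 / 9025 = 1.39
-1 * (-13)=13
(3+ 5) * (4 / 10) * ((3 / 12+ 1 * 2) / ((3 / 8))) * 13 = 1248 / 5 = 249.60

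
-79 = -79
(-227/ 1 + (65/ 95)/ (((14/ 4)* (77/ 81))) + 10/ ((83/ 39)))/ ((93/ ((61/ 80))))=-11515695473/ 6324022320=-1.82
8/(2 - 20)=-0.44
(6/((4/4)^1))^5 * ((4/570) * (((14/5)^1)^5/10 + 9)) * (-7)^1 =-14861278656/1484375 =-10011.81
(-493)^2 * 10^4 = 2430490000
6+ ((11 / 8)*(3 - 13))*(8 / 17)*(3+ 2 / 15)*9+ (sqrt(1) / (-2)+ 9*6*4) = 1327 / 34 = 39.03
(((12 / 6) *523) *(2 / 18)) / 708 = 523 / 3186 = 0.16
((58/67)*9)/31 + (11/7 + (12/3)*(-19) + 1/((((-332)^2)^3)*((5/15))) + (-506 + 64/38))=-214000493858697725758157/369927518944567005184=-578.49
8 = 8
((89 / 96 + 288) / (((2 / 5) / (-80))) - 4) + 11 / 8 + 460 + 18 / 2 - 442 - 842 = -1406473 / 24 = -58603.04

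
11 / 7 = 1.57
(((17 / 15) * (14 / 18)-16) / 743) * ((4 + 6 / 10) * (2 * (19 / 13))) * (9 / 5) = -137218 / 278625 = -0.49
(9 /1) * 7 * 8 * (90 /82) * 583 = 13222440 /41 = 322498.54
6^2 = 36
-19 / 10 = -1.90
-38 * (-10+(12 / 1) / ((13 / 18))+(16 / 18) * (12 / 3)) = -45220 / 117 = -386.50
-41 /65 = -0.63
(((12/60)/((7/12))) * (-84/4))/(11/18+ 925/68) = -22032/43495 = -0.51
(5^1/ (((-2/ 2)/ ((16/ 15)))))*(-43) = 688/ 3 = 229.33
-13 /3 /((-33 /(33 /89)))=0.05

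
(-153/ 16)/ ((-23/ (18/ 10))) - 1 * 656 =-1205663/ 1840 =-655.25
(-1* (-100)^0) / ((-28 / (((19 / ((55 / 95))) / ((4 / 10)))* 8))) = 1805 / 77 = 23.44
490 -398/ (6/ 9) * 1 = -107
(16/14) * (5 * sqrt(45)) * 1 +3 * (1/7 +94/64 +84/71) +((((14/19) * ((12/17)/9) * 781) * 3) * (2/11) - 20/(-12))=73.00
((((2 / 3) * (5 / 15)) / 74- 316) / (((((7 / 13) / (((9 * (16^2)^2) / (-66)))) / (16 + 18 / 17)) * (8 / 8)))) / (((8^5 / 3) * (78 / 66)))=30515830 / 4403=6930.69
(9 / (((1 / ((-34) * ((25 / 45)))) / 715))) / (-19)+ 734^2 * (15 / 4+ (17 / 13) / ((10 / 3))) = 2764041757 / 1235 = 2238090.49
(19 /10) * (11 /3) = 209 /30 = 6.97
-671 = -671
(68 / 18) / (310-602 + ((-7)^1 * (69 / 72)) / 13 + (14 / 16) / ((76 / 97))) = -268736 / 20728977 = -0.01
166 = 166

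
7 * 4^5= 7168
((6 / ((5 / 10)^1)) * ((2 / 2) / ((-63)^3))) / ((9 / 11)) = -0.00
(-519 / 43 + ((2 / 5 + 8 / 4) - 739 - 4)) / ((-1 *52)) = 3112 / 215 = 14.47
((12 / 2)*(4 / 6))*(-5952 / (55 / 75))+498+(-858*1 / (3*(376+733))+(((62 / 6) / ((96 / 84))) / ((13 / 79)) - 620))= -123822573791 / 3806088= -32532.77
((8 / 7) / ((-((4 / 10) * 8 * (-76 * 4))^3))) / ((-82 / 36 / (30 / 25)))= -675 / 1032078229504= -0.00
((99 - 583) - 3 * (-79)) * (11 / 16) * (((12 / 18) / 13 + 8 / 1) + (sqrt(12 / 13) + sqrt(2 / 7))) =-1621.13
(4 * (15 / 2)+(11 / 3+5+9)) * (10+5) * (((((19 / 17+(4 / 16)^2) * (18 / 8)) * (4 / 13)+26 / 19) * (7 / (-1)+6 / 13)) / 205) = -8075485 / 162032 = -49.84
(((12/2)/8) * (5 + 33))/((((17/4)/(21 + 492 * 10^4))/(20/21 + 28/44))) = 4036153698/77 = 52417580.49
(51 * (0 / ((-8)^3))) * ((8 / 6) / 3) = 0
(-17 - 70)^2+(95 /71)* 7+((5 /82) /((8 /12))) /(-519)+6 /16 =30533413715 /4028824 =7578.74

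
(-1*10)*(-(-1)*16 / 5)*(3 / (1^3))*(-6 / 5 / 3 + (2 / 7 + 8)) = -26496 / 35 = -757.03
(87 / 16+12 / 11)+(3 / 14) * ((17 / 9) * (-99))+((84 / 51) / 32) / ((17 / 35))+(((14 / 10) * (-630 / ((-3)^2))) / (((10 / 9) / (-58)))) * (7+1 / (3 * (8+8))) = 35882.34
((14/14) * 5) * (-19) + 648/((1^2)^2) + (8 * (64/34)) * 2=9913/17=583.12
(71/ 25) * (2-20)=-1278/ 25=-51.12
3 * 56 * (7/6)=196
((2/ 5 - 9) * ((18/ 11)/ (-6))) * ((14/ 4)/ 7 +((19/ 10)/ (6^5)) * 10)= 168001/ 142560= 1.18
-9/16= -0.56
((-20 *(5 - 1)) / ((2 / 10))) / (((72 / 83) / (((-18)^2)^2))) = -48405600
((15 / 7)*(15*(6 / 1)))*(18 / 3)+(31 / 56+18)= 65839 / 56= 1175.70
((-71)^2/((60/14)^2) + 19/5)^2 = 62714684041/810000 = 77425.54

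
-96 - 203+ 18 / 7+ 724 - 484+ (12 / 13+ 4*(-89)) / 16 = -14309 / 182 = -78.62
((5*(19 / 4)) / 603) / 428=95 / 1032336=0.00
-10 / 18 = -0.56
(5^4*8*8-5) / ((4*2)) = 4999.38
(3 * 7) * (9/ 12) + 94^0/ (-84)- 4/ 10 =3221/ 210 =15.34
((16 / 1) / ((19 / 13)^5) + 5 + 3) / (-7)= -25749480 / 17332693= -1.49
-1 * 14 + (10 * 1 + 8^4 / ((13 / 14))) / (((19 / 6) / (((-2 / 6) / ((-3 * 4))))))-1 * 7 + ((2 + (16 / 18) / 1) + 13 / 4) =212699 / 8892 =23.92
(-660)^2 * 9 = 3920400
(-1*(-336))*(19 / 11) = 6384 / 11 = 580.36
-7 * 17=-119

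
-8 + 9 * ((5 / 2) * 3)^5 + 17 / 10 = 34170867 / 160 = 213567.92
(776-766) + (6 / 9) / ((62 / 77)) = 1007 / 93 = 10.83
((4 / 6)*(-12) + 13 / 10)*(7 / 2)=-469 / 20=-23.45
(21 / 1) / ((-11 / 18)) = -378 / 11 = -34.36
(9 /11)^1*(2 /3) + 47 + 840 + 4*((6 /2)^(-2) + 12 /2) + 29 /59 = 912.48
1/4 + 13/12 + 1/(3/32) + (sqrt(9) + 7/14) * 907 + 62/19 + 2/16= 484863/152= 3189.89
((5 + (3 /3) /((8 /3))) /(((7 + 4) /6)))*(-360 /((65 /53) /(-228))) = 196217.12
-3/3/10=-1/10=-0.10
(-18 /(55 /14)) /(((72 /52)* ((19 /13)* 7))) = -338 /1045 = -0.32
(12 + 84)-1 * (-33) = 129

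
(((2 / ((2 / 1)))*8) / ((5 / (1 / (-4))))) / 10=-1 / 25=-0.04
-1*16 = -16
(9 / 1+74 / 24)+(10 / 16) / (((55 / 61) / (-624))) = -55501 / 132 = -420.46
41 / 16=2.56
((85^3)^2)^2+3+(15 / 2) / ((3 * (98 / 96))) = 6969846099672433837890892 / 49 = 142241757136172119140630.40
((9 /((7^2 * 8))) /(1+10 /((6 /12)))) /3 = 1 /2744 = 0.00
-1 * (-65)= 65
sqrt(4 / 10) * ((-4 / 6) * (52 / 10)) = -52 * sqrt(10) / 75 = -2.19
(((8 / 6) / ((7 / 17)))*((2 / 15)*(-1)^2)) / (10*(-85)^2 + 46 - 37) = 136 / 22761585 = 0.00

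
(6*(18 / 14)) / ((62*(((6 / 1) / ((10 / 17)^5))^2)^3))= 15625000000000000000000000000 / 48005515687548711395849892027693610236291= 0.00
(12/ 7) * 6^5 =93312/ 7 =13330.29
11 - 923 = -912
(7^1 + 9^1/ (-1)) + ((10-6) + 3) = 5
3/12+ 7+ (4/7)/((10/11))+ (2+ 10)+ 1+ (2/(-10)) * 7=2727/140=19.48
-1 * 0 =0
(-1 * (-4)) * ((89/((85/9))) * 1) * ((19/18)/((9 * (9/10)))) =6764/1377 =4.91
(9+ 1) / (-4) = -5 / 2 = -2.50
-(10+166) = -176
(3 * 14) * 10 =420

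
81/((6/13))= 351/2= 175.50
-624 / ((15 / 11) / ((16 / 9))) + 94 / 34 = -620221 / 765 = -810.75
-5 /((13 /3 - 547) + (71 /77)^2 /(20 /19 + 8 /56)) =224455 /24328923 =0.01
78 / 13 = 6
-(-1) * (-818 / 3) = -818 / 3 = -272.67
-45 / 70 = -9 / 14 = -0.64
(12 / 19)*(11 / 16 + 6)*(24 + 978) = 160821 / 38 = 4232.13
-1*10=-10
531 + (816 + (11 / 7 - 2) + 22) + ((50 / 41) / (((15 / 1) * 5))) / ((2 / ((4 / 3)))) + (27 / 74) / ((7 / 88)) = 131235148 / 95571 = 1373.17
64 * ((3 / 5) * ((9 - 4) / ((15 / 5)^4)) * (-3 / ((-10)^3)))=8 / 1125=0.01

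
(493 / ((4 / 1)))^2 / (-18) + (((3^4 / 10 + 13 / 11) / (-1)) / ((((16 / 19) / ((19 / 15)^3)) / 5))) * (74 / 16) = -12943753417 / 9504000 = -1361.93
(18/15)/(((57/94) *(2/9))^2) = 119286/1805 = 66.09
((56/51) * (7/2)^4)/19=16807/1938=8.67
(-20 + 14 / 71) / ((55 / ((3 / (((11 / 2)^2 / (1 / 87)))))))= -5624 / 13702645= -0.00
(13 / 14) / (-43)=-13 / 602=-0.02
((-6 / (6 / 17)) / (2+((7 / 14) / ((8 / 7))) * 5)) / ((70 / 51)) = -6936 / 2345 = -2.96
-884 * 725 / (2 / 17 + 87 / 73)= -2447252 / 5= -489450.40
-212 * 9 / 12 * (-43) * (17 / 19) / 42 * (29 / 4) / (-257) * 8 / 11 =-1123547 / 375991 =-2.99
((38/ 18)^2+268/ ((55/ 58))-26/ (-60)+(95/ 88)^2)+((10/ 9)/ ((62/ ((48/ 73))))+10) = 2119918047299/ 7097492160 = 298.69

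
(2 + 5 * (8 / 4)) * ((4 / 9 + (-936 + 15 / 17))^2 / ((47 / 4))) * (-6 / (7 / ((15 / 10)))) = -327206880400 / 285243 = -1147116.25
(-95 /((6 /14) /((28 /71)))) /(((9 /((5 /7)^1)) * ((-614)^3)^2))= -3325 /25678659490043477328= -0.00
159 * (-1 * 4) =-636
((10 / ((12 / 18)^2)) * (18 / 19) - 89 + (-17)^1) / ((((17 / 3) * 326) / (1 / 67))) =-4827 / 7054966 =-0.00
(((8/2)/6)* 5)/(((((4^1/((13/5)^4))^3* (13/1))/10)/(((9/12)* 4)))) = 1792160394037/156250000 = 11469.83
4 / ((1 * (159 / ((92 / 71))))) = 368 / 11289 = 0.03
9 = 9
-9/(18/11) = -5.50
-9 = -9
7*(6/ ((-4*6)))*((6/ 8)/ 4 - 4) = 427/ 64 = 6.67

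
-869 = -869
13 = 13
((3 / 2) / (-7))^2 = 9 / 196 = 0.05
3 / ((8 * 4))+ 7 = 227 / 32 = 7.09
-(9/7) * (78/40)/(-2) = 351/280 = 1.25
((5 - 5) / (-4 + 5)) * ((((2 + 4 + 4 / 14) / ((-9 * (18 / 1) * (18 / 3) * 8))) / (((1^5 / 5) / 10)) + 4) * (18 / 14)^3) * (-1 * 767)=0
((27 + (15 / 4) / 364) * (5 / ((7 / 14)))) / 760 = 39327 / 110656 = 0.36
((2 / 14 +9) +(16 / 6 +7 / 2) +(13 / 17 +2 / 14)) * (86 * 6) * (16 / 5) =15932704 / 595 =26777.65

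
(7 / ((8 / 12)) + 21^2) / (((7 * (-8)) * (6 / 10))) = -215 / 16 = -13.44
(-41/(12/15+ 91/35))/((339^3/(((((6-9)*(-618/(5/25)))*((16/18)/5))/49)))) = -337840/32452196427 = -0.00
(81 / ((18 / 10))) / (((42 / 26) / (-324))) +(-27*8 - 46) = -65014 / 7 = -9287.71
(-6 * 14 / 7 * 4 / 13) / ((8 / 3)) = -18 / 13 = -1.38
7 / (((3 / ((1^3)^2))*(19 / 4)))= 0.49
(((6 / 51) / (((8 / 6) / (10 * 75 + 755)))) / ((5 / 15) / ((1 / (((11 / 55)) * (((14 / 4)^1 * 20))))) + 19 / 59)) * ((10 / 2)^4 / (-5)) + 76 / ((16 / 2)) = -49804583 / 15011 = -3317.87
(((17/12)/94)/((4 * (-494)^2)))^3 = 4913/1334962193294993247141101568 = 0.00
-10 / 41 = -0.24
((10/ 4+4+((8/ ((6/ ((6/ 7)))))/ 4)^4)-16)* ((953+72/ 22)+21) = -245030125/ 26411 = -9277.58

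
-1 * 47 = -47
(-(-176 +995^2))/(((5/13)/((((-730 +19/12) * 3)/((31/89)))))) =10010676516113/620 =16146252445.34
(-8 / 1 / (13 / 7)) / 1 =-56 / 13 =-4.31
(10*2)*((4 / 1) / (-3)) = -80 / 3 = -26.67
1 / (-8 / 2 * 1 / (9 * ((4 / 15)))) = -3 / 5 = -0.60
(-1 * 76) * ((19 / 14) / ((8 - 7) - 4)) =722 / 21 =34.38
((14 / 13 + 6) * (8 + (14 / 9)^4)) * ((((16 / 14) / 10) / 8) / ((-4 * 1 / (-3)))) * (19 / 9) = 19862524 / 8955765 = 2.22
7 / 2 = 3.50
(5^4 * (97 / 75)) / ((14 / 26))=31525 / 21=1501.19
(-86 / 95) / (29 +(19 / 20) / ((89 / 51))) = -712 / 23237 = -0.03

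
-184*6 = -1104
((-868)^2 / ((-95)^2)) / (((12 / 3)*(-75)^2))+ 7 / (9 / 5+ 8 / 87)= 154736345113 / 41780109375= 3.70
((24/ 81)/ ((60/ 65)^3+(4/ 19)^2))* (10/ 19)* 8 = 333944/ 222399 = 1.50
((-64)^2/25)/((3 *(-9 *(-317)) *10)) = 2048/1069875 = 0.00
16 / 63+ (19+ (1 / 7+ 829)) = 53449 / 63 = 848.40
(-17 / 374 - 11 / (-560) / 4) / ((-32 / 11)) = 999 / 71680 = 0.01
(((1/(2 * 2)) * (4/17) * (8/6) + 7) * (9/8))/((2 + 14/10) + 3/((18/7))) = 16245/9316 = 1.74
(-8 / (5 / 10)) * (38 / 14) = -304 / 7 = -43.43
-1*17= -17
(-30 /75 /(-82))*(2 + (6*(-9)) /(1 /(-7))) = 76 /41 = 1.85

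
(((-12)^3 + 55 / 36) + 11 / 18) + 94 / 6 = -61567 / 36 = -1710.19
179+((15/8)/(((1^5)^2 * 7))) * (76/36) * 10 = 15511/84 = 184.65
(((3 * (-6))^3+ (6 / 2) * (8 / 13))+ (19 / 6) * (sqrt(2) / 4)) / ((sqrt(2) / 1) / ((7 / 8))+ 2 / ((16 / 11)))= 980666624 / 88257 - 815048717 * sqrt(2) / 88257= -1948.70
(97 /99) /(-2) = -97 /198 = -0.49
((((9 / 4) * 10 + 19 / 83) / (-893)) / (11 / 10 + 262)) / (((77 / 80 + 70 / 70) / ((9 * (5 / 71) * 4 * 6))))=-543312000 / 724581340361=-0.00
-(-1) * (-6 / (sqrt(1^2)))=-6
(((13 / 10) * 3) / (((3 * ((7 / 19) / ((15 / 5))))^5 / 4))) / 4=96567861 / 168070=574.57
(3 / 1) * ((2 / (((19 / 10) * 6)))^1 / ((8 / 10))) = 25 / 38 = 0.66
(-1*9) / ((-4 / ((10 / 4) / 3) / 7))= 105 / 8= 13.12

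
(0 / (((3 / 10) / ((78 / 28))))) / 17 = 0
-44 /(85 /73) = -3212 /85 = -37.79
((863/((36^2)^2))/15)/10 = 863/251942400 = 0.00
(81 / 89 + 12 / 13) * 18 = 38178 / 1157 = 33.00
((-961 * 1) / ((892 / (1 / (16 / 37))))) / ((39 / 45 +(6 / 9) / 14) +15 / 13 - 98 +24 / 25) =80892175 / 3083622592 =0.03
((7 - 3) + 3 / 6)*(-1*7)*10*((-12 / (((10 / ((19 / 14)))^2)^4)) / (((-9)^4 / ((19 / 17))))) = 322687697779 / 4354631850240000000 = 0.00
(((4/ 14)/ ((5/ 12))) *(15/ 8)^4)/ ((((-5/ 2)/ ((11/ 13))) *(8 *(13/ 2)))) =-66825/ 1211392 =-0.06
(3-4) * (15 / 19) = -0.79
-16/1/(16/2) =-2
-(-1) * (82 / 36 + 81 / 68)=2123 / 612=3.47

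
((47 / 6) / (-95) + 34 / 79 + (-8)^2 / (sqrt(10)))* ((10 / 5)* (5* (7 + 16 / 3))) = 579679 / 13509 + 2368* sqrt(10) / 3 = 2539.00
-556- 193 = -749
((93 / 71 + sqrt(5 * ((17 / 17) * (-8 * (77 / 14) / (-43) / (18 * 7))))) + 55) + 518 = sqrt(33110) / 903 + 40776 / 71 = 574.51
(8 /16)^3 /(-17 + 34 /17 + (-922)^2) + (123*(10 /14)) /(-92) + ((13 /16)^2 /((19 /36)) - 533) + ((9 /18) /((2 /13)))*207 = 140.05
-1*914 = -914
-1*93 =-93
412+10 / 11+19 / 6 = 27461 / 66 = 416.08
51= 51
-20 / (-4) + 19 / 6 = 49 / 6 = 8.17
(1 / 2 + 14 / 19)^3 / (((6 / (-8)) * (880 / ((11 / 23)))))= -103823 / 75723360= -0.00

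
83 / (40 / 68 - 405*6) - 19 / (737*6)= -3512071 / 91314300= -0.04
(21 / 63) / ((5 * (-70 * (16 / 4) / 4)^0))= 1 / 15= 0.07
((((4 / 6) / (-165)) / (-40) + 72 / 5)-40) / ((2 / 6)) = -253439 / 3300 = -76.80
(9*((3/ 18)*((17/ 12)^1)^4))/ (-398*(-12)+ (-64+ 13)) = 83521/ 65318400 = 0.00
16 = 16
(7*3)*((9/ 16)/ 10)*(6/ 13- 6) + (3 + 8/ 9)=-6209/ 2340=-2.65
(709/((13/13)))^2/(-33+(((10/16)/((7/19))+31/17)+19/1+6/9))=-1435656936/28027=-51224.07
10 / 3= 3.33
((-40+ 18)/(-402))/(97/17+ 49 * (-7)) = -0.00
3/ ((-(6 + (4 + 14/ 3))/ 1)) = -9/ 44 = -0.20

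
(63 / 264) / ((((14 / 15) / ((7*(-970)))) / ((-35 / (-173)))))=-5347125 / 15224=-351.23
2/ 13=0.15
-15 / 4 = -3.75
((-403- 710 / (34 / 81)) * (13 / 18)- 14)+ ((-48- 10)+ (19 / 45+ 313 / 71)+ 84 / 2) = -27842639 / 18105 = -1537.84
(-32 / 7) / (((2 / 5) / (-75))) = 6000 / 7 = 857.14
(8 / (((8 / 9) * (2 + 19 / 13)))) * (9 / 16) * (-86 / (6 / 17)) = -28509 / 80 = -356.36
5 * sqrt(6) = 12.25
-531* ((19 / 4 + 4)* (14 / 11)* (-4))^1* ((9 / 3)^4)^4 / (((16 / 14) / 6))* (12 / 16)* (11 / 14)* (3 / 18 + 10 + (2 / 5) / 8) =2059740013372461 / 64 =32183437708944.70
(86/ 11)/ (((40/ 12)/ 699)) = 90171/ 55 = 1639.47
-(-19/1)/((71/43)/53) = 43301/71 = 609.87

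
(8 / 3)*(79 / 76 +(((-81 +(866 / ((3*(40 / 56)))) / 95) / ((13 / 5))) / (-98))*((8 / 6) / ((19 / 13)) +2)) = 158669362 / 31044195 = 5.11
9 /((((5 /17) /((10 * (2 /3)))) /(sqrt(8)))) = 408 * sqrt(2) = 577.00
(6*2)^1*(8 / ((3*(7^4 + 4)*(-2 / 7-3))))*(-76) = 17024 / 55315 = 0.31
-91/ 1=-91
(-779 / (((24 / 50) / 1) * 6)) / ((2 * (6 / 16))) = -19475 / 54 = -360.65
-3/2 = -1.50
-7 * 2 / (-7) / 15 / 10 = 1 / 75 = 0.01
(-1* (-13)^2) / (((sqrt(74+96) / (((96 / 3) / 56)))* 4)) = -169* sqrt(170) / 1190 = -1.85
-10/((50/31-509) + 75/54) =5580/282347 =0.02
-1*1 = -1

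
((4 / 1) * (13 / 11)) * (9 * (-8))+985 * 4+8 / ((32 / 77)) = 159231 / 44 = 3618.89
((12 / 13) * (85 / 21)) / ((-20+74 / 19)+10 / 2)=-6460 / 19201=-0.34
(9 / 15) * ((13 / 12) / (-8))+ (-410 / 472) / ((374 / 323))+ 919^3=80595577800223 / 103840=776151558.17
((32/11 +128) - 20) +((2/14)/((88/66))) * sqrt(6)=3 * sqrt(6)/28 +1220/11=111.17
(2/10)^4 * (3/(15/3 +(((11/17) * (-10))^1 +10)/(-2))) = 0.00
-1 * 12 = -12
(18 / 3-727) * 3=-2163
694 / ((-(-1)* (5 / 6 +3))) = 4164 / 23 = 181.04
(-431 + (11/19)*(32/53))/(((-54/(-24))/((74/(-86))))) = 7131380/43301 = 164.69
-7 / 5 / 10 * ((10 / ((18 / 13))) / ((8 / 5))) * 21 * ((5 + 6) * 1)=-7007 / 48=-145.98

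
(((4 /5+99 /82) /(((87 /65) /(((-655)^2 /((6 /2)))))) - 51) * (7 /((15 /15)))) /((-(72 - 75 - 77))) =32123328811 /1712160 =18761.87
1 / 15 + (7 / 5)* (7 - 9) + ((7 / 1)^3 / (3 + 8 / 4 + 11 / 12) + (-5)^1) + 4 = 57764 / 1065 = 54.24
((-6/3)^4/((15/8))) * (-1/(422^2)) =-32/667815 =-0.00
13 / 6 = 2.17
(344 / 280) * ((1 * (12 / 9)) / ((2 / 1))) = 86 / 105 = 0.82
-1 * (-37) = 37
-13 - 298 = -311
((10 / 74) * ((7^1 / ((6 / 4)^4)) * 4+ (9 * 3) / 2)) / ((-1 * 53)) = -15415 / 317682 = -0.05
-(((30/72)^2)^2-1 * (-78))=-78.03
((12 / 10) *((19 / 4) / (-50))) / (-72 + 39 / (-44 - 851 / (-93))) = 61579 / 39496500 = 0.00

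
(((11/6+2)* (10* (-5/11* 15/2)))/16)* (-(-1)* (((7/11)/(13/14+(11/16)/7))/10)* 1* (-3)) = 1.52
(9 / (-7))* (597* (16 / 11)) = -1116.47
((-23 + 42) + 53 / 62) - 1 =18.85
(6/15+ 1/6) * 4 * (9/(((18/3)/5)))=17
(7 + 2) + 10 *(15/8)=111/4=27.75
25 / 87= 0.29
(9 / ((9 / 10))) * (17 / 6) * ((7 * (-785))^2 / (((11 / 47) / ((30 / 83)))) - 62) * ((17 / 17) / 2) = 1809434467370 / 2739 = 660618644.53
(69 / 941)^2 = 0.01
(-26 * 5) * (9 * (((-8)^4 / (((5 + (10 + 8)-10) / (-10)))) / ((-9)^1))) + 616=-408984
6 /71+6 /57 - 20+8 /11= -283172 /14839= -19.08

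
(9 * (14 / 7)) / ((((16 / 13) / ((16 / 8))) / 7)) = 819 / 4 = 204.75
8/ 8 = 1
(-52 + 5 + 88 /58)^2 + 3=1742284 /841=2071.68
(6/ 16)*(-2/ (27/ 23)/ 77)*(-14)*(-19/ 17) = -437/ 3366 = -0.13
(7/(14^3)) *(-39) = -39/392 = -0.10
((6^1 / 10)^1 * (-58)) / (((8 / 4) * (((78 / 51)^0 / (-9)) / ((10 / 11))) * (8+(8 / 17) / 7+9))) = 62118 / 7447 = 8.34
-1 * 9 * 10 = -90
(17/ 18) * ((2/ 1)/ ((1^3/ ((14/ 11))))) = 238/ 99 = 2.40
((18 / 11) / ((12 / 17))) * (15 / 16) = 765 / 352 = 2.17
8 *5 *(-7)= -280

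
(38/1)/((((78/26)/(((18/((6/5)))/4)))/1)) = 95/2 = 47.50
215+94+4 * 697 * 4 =11461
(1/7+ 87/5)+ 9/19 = 11981/665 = 18.02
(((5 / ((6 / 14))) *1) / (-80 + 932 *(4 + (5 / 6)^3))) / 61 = 630 / 13793137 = 0.00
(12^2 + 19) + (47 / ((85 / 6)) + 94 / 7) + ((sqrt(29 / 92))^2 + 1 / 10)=9862037 / 54740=180.16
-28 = -28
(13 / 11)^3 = 2197 / 1331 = 1.65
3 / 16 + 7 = 115 / 16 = 7.19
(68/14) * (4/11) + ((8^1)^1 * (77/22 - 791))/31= -480884/2387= -201.46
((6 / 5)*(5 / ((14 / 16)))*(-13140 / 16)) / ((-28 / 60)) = 591300 / 49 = 12067.35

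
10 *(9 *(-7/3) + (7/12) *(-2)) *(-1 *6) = 1330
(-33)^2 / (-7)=-1089 / 7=-155.57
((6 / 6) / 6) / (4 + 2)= 1 / 36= 0.03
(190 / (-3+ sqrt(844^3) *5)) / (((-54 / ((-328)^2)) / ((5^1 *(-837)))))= 4752523200 / 15030289591+ 13370431936000 *sqrt(211) / 15030289591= 12922.01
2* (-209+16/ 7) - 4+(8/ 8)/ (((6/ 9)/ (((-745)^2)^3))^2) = 1841686999561424106011277261474597687/ 28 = 65774535698622289500402760000000000.00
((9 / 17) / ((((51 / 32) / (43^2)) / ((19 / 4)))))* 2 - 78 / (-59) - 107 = 97689077 / 17051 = 5729.23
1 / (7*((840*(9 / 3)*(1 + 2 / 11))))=11 / 229320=0.00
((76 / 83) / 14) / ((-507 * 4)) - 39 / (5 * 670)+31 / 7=2179295956 / 493399725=4.42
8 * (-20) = -160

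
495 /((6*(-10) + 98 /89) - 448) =-14685 /15038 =-0.98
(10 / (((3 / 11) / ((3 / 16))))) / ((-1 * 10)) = -11 / 16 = -0.69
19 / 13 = 1.46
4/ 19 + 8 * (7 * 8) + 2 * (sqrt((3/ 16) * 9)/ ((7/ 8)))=12 * sqrt(3)/ 7 + 8516/ 19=451.18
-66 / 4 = -33 / 2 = -16.50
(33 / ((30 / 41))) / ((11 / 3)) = 123 / 10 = 12.30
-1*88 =-88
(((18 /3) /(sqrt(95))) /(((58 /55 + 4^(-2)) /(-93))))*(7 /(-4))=171864*sqrt(95) /18677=89.69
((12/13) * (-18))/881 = -216/11453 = -0.02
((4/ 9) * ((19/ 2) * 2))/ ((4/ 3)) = 19/ 3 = 6.33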